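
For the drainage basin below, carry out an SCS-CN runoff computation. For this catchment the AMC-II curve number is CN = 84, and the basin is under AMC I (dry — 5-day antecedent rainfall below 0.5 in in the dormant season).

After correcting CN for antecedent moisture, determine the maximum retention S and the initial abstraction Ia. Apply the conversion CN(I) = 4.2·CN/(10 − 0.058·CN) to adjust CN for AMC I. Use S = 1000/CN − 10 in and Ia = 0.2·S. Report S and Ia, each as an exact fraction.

Adjust CN=84 to AMC I: 4.2·84/(10 − 0.058·84) → (1764/5) ÷ (641/125) = 44100/641 ≈ 68.799
Retention S: 1000/CN − 10 with CN=68.799 → S = 2000/441 ≈ 4.535 in
Initial abstraction Ia = S/5 = (2000/441)/5 = 400/441 ≈ 0.907 in

S = 2000/441 in ≈ 4.535 in; Ia = 400/441 in ≈ 0.907 in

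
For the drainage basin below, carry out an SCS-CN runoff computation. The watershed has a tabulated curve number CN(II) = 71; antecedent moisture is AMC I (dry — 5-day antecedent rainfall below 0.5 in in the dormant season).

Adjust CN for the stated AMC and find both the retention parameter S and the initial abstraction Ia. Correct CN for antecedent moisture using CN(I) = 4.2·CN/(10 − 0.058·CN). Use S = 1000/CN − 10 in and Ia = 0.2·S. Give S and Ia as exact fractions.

Dry (AMC I): CN(I) = 4.2·71/(10 − 0.058·71) = (1491/5)/(2941/500) = 149100/2941 ≈ 50.697
S = 1000/(149100/2941) − 10 = 14500/1491 in ≈ 9.725 in
Initial abstraction Ia = S/5 = (14500/1491)/5 = 2900/1491 ≈ 1.945 in

S = 14500/1491 in ≈ 9.725 in; Ia = 2900/1491 in ≈ 1.945 in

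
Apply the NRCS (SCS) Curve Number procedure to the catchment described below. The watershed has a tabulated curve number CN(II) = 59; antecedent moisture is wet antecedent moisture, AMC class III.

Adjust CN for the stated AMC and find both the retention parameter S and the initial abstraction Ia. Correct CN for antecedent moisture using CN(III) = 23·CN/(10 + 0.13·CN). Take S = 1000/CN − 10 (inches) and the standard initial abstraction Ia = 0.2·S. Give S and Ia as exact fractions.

S = 4100/1357 in ≈ 3.021 in; Ia = 820/1357 in ≈ 0.604 in

Adjust CN=59 to AMC III: 23·59/(10 + 0.13·59) → 1357 ÷ (1767/100) = 135700/1767 ≈ 76.797
Max retention: S = 1000/(135700/1767) − 10 = 4100/1357 in (≈ 3.021 in)
Initial abstraction Ia = S/5 = (4100/1357)/5 = 820/1357 ≈ 0.604 in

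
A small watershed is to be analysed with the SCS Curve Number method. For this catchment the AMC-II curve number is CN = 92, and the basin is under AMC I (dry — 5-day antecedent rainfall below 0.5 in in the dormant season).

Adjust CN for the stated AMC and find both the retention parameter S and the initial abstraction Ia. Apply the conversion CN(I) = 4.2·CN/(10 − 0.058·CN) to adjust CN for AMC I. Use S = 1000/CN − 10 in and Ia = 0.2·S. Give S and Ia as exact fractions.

Dry (AMC I): CN(I) = 4.2·92/(10 − 0.058·92) = (1932/5)/(583/125) = 48300/583 ≈ 82.847
Max retention: S = 1000/(48300/583) − 10 = 1000/483 in (≈ 2.070 in)
Ia = 0.2·(1000/483) = 200/483 in ≈ 0.414 in

S = 1000/483 in ≈ 2.070 in; Ia = 200/483 in ≈ 0.414 in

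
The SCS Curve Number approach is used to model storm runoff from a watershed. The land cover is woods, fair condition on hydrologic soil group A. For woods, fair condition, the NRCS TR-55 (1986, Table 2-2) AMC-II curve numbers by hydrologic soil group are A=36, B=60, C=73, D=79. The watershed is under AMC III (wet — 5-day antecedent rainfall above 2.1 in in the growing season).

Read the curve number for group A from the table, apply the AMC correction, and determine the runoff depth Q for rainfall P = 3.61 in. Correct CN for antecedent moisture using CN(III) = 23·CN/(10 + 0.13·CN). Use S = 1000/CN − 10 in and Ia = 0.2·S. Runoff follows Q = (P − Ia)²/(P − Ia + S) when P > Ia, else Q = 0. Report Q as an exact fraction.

Q = 1825596529/4196448900 in ≈ 0.435 in

NRCS table: woods, fair condition, soil group A → CN(II) = 36
Adjust CN=36 to AMC III: 23·36/(10 + 0.13·36) → 828 ÷ (367/25) = 20700/367 ≈ 56.403
S = 1000/(20700/367) − 10 = 1600/207 in ≈ 7.729 in
Ia = 0.2·(1600/207) = 320/207 in ≈ 1.546 in
Excess rainfall: 3.610 − 1.546 = 2.064 in; P > Ia so Q > 0
Q: (42727/20700)² ÷ (202727/20700) = 1825596529/4196448900 in (≈ 0.435 in)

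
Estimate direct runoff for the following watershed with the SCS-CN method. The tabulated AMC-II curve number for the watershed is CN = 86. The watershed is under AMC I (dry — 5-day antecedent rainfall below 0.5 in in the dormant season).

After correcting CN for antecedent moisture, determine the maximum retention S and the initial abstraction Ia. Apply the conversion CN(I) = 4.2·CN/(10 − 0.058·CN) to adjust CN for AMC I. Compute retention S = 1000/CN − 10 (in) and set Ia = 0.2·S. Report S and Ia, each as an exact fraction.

Adjust CN=86 to AMC I: 4.2·86/(10 − 0.058·86) → (1806/5) ÷ (1253/250) = 12900/179 ≈ 72.067
Retention S: 1000/CN − 10 with CN=72.067 → S = 500/129 ≈ 3.876 in
Ia = 0.2S: 0.2·3.876 = 0.775 in (exactly 100/129)

S = 500/129 in ≈ 3.876 in; Ia = 100/129 in ≈ 0.775 in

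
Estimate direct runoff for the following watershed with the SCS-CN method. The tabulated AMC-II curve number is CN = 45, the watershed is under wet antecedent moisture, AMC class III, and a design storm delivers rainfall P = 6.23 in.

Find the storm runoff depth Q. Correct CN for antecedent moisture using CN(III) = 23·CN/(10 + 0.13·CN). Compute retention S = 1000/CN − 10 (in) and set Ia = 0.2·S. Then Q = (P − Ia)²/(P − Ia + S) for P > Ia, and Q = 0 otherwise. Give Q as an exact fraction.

CN(III) from CN(II)=45: (23·45)/(10 + 0.13·45) = 20700/317 ≈ 65.300
Max retention: S = 1000/(20700/317) − 10 = 1100/207 in (≈ 5.314 in)
Ia = 0.2·(1100/207) = 220/207 in ≈ 1.063 in
Since P=6.230 > Ia=1.063: effective rainfall P−Ia = 106961/20700 in
Q = (106961/20700)²/((106961/20700) + 1100/207) = (11440655521/428490000)/(216961/20700) = 11440655521/4491092700 in ≈ 2.547 in

Q = 11440655521/4491092700 in ≈ 2.547 in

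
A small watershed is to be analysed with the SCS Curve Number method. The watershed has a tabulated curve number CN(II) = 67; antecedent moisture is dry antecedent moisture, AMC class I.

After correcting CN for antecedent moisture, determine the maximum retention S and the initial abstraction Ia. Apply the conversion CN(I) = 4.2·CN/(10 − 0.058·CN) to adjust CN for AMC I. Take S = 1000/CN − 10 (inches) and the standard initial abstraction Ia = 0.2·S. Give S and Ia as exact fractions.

Adjust CN=67 to AMC I: 4.2·67/(10 − 0.058·67) → (1407/5) ÷ (3057/500) = 46900/1019 ≈ 46.026
Retention S: 1000/CN − 10 with CN=46.026 → S = 5500/469 ≈ 11.727 in
Ia = 0.2S: 0.2·11.727 = 2.345 in (exactly 1100/469)

S = 5500/469 in ≈ 11.727 in; Ia = 1100/469 in ≈ 2.345 in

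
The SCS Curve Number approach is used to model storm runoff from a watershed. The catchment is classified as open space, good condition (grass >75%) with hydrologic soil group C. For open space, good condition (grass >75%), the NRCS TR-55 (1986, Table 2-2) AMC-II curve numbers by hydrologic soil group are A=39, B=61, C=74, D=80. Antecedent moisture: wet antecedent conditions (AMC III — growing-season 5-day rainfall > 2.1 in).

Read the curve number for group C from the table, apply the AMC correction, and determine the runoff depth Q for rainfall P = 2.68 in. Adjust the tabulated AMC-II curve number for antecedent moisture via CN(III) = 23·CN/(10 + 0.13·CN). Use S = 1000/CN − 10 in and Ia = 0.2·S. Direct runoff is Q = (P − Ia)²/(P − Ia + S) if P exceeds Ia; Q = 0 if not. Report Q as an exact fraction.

Q = 2551967289/1766186675 in ≈ 1.445 in

NRCS table: open space, good condition (grass >75%), soil group C → CN(II) = 74
Wet (AMC III): CN(III) = 23·74/(10 + 0.13·74) = 1702/(981/50) = 85100/981 ≈ 86.748
Retention S: 1000/CN − 10 with CN=86.748 → S = 1300/851 ≈ 1.528 in
Ia = 0.2S: 0.2·1.528 = 0.306 in (exactly 260/851)
P − Ia = 2.680 − 0.306 = 50517/21275 ≈ 2.374 in (> 0, runoff occurs)
Q = (50517/21275)²/((50517/21275) + 1300/851) = (2551967289/452625625)/(83017/21275) = 2551967289/1766186675 in ≈ 1.445 in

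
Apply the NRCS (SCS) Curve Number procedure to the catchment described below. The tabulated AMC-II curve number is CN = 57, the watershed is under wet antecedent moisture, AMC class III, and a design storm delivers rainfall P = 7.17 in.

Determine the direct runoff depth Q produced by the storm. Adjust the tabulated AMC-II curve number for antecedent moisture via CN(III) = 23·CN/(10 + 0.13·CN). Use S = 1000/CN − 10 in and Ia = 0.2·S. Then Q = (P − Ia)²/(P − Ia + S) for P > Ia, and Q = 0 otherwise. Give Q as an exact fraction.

Q = 729293796169/168330695700 in ≈ 4.333 in

CN(III) from CN(II)=57: (23·57)/(10 + 0.13·57) = 131100/1741 ≈ 75.302
Retention S: 1000/CN − 10 with CN=75.302 → S = 4300/1311 ≈ 3.280 in
Ia = 0.2·(4300/1311) = 860/1311 in ≈ 0.656 in
P − Ia = 7.170 − 0.656 = 853987/131100 ≈ 6.514 in (> 0, runoff occurs)
Q: (853987/131100)² ÷ (1283987/131100) = 729293796169/168330695700 in (≈ 4.333 in)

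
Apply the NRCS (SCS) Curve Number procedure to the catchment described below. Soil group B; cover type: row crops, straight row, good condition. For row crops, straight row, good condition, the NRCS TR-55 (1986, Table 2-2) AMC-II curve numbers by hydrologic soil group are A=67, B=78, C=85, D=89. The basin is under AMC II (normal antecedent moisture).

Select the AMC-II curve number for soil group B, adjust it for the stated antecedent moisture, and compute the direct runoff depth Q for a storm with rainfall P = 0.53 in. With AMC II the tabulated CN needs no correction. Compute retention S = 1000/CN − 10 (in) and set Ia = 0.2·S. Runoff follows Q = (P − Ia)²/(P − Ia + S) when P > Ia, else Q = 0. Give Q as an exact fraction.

NRCS table: row crops, straight row, good condition, soil group B → CN(II) = 78
CN(II) = 78; AMC II needs no correction.
Max retention: S = 1000/78 − 10 = 110/39 in (≈ 2.821 in)
Initial abstraction Ia = S/5 = (110/39)/5 = 22/39 ≈ 0.564 in
P = 0.530 ≤ Ia = 0.564 in: entire storm abstracted, Q = 0.

Q = 0 in ≈ 0.000 in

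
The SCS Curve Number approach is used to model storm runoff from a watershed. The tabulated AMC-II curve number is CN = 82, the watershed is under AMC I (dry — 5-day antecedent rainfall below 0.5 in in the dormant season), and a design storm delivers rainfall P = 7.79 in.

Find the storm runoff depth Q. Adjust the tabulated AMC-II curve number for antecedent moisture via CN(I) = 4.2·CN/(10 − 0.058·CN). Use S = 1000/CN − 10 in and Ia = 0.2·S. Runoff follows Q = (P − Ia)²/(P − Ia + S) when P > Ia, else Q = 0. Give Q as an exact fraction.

Q = 37470506329/9860545100 in ≈ 3.800 in

CN(I) from CN(II)=82: (4.2·82)/(10 − 0.058·82) = 28700/437 ≈ 65.675
Max retention: S = 1000/(28700/437) − 10 = 1500/287 in (≈ 5.226 in)
Ia = 0.2·(1500/287) = 300/287 in ≈ 1.045 in
P − Ia = 7.790 − 1.045 = 193573/28700 ≈ 6.745 in (> 0, runoff occurs)
Q = (193573/28700)²/((193573/28700) + 1500/287) = (37470506329/823690000)/(343573/28700) = 37470506329/9860545100 in ≈ 3.800 in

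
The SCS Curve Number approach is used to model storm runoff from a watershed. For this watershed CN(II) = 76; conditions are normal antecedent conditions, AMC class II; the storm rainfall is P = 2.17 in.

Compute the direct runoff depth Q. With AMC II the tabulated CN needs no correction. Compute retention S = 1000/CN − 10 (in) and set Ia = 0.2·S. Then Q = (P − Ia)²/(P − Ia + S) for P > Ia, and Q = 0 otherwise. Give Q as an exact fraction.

CN(II) = 76; AMC II needs no correction.
Max retention: S = 1000/76 − 10 = 60/19 in (≈ 3.158 in)
Initial abstraction Ia = S/5 = (60/19)/5 = 12/19 ≈ 0.632 in
Excess rainfall: 2.170 − 0.632 = 1.538 in; P > Ia so Q > 0
Runoff Q = (P−Ia)²/(P−Ia+S) = (1.538)²/(1.538+3.158) = 8543929/16953700 ≈ 0.504 in

Q = 8543929/16953700 in ≈ 0.504 in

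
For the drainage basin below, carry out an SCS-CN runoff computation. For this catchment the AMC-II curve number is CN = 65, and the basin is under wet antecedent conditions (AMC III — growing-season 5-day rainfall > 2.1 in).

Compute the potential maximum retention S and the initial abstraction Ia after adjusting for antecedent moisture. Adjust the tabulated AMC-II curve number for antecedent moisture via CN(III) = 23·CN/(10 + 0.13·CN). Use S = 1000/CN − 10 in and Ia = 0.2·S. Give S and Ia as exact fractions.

S = 700/299 in ≈ 2.341 in; Ia = 140/299 in ≈ 0.468 in

CN(III) from CN(II)=65: (23·65)/(10 + 0.13·65) = 29900/369 ≈ 81.030
Retention S: 1000/CN − 10 with CN=81.030 → S = 700/299 ≈ 2.341 in
Initial abstraction Ia = S/5 = (700/299)/5 = 140/299 ≈ 0.468 in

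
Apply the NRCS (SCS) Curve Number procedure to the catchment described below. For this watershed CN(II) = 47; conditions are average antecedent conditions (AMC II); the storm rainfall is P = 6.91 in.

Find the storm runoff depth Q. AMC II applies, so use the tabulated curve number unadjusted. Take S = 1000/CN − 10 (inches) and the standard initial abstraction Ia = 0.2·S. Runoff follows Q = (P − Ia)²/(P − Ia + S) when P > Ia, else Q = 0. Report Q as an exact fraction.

Q = 478603129/351921900 in ≈ 1.360 in

AMC II — tabulated CN = 47 applies directly.
Max retention: S = 1000/47 − 10 = 530/47 in (≈ 11.277 in)
Initial abstraction Ia = S/5 = (530/47)/5 = 106/47 ≈ 2.255 in
P − Ia = 6.910 − 2.255 = 21877/4700 ≈ 4.655 in (> 0, runoff occurs)
Q: (21877/4700)² ÷ (74877/4700) = 478603129/351921900 in (≈ 1.360 in)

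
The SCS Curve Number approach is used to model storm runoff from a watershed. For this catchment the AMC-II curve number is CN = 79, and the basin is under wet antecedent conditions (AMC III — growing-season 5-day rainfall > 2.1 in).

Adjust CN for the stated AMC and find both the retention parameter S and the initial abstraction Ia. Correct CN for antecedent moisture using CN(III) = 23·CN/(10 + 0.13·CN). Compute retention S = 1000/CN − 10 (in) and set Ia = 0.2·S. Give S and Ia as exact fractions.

S = 2100/1817 in ≈ 1.156 in; Ia = 420/1817 in ≈ 0.231 in

Wet (AMC III): CN(III) = 23·79/(10 + 0.13·79) = 1817/(2027/100) = 181700/2027 ≈ 89.640
Max retention: S = 1000/(181700/2027) − 10 = 2100/1817 in (≈ 1.156 in)
Ia = 0.2·(2100/1817) = 420/1817 in ≈ 0.231 in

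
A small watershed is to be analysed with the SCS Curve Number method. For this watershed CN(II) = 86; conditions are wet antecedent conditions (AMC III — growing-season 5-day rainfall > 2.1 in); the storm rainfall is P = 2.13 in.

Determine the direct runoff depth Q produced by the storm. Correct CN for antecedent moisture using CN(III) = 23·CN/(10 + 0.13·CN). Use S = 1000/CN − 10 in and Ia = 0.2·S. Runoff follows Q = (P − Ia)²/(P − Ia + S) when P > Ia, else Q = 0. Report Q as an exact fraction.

Adjust CN=86 to AMC III: 23·86/(10 + 0.13·86) → 1978 ÷ (1059/50) = 98900/1059 ≈ 93.390
S = 1000/(98900/1059) − 10 = 700/989 in ≈ 0.708 in
Ia = 0.2·(700/989) = 140/989 in ≈ 0.142 in
P − Ia = 2.130 − 0.142 = 196657/98900 ≈ 1.988 in (> 0, runoff occurs)
Q: (196657/98900)² ÷ (266657/98900) = 38673975649/26372377300 in (≈ 1.466 in)

Q = 38673975649/26372377300 in ≈ 1.466 in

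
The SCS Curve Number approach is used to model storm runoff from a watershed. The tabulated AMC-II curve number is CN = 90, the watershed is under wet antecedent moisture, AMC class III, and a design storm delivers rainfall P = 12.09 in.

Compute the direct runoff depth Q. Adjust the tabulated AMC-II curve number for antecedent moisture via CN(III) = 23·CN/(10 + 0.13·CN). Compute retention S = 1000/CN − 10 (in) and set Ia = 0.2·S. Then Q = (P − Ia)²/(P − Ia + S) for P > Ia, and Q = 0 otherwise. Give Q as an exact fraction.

Adjust CN=90 to AMC III: 23·90/(10 + 0.13·90) → 2070 ÷ (217/10) = 20700/217 ≈ 95.392
S = 1000/(20700/217) − 10 = 100/207 in ≈ 0.483 in
Initial abstraction Ia = S/5 = (100/207)/5 = 20/207 ≈ 0.097 in
Excess rainfall: 12.090 − 0.097 = 11.993 in; P > Ia so Q > 0
Q = (248263/20700)²/((248263/20700) + 100/207) = (61634517169/428490000)/(258263/20700) = 61634517169/5346044100 in ≈ 11.529 in

Q = 61634517169/5346044100 in ≈ 11.529 in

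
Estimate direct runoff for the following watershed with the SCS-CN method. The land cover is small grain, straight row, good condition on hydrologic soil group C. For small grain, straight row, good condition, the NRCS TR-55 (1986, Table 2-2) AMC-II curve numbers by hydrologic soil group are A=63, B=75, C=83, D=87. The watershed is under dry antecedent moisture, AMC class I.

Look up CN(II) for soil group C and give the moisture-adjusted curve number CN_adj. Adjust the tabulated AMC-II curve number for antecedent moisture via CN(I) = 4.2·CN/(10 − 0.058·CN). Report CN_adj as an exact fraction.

NRCS table: small grain, straight row, good condition, soil group C → CN(II) = 83
Dry (AMC I): CN(I) = 4.2·83/(10 − 0.058·83) = (1743/5)/(2593/500) = 174300/2593 ≈ 67.219

CN_adj = 174300/2593 ≈ 67.219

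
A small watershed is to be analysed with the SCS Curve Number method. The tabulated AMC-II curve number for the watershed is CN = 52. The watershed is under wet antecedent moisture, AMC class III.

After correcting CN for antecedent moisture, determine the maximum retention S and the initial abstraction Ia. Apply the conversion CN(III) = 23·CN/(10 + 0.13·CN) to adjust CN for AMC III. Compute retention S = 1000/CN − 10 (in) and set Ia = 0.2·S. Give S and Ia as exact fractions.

Adjust CN=52 to AMC III: 23·52/(10 + 0.13·52) → 1196 ÷ (419/25) = 29900/419 ≈ 71.360
S = 1000/(29900/419) − 10 = 1200/299 in ≈ 4.013 in
Initial abstraction Ia = S/5 = (1200/299)/5 = 240/299 ≈ 0.803 in

S = 1200/299 in ≈ 4.013 in; Ia = 240/299 in ≈ 0.803 in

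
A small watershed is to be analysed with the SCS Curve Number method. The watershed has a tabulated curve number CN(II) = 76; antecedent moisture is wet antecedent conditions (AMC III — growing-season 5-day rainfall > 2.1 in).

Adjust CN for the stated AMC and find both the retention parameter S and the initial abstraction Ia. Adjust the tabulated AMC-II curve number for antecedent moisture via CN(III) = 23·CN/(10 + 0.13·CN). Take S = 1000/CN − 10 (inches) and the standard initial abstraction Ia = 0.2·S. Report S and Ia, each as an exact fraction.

Wet (AMC III): CN(III) = 23·76/(10 + 0.13·76) = 1748/(497/25) = 43700/497 ≈ 87.928
S = 1000/(43700/497) − 10 = 600/437 in ≈ 1.373 in
Ia = 0.2S: 0.2·1.373 = 0.275 in (exactly 120/437)

S = 600/437 in ≈ 1.373 in; Ia = 120/437 in ≈ 0.275 in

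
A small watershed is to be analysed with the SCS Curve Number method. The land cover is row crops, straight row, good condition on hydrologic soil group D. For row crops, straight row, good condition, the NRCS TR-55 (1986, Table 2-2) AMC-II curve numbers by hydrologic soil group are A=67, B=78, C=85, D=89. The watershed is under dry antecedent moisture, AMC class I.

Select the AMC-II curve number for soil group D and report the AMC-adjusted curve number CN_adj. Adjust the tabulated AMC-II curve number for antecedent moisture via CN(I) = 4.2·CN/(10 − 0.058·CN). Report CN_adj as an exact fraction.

CN_adj = 186900/2419 ≈ 77.263

NRCS table: row crops, straight row, good condition, soil group D → CN(II) = 89
Dry (AMC I): CN(I) = 4.2·89/(10 − 0.058·89) = (1869/5)/(2419/500) = 186900/2419 ≈ 77.263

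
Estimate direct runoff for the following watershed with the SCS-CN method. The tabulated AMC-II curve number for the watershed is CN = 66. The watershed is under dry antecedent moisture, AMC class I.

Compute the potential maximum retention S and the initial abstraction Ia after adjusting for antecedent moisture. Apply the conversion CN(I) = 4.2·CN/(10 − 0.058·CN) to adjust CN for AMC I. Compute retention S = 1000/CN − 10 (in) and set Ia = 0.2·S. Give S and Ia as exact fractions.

Dry (AMC I): CN(I) = 4.2·66/(10 − 0.058·66) = (1386/5)/(1543/250) = 69300/1543 ≈ 44.913
Max retention: S = 1000/(69300/1543) − 10 = 8500/693 in (≈ 12.266 in)
Initial abstraction Ia = S/5 = (8500/693)/5 = 1700/693 ≈ 2.453 in

S = 8500/693 in ≈ 12.266 in; Ia = 1700/693 in ≈ 2.453 in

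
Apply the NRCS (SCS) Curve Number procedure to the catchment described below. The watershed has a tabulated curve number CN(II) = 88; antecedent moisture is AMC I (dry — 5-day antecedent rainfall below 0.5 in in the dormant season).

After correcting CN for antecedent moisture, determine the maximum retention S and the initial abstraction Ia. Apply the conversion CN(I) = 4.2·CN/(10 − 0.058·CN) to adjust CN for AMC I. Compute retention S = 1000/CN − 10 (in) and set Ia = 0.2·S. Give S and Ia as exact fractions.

Adjust CN=88 to AMC I: 4.2·88/(10 − 0.058·88) → (1848/5) ÷ (612/125) = 3850/51 ≈ 75.490
S = 1000/(3850/51) − 10 = 250/77 in ≈ 3.247 in
Ia = 0.2S: 0.2·3.247 = 0.649 in (exactly 50/77)

S = 250/77 in ≈ 3.247 in; Ia = 50/77 in ≈ 0.649 in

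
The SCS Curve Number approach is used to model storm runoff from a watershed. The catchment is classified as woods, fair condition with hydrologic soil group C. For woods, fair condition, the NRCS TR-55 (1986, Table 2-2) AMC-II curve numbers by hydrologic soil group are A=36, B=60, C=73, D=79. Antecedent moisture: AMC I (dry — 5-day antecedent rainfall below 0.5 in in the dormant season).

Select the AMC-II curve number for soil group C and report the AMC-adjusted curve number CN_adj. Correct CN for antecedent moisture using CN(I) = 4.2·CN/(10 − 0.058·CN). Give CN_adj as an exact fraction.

NRCS table: woods, fair condition, soil group C → CN(II) = 73
Adjust CN=73 to AMC I: 4.2·73/(10 − 0.058·73) → (1533/5) ÷ (2883/500) = 51100/961 ≈ 53.174

CN_adj = 51100/961 ≈ 53.174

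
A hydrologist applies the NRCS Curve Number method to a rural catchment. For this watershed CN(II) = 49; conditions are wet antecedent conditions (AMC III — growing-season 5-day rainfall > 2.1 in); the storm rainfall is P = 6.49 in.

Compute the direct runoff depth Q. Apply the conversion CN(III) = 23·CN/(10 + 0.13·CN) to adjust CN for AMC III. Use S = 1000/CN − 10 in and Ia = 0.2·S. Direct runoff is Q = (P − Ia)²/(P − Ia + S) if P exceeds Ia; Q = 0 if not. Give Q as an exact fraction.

CN(III) from CN(II)=49: (23·49)/(10 + 0.13·49) = 112700/1637 ≈ 68.845
Retention S: 1000/CN − 10 with CN=68.845 → S = 5100/1127 ≈ 4.525 in
Ia = 0.2·(5100/1127) = 1020/1127 in ≈ 0.905 in
Since P=6.490 > Ia=0.905: effective rainfall P−Ia = 629423/112700 in
Runoff Q = (P−Ia)²/(P−Ia+S) = (5.585)²/(5.585+4.525) = 396173312929/128412972100 ≈ 3.085 in

Q = 396173312929/128412972100 in ≈ 3.085 in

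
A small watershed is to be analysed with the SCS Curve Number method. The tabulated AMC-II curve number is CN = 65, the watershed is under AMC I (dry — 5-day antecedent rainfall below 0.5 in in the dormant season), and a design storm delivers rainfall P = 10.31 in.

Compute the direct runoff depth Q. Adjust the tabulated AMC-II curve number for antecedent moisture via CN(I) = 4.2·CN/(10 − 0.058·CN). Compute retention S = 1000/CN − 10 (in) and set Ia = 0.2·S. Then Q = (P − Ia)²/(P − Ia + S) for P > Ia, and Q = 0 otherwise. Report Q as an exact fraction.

Q = 912583681/312815100 in ≈ 2.917 in

Dry (AMC I): CN(I) = 4.2·65/(10 − 0.058·65) = 273/(623/100) = 3900/89 ≈ 43.820
Max retention: S = 1000/(3900/89) − 10 = 500/39 in (≈ 12.821 in)
Ia = 0.2S: 0.2·12.821 = 2.564 in (exactly 100/39)
Excess rainfall: 10.310 − 2.564 = 7.746 in; P > Ia so Q > 0
Runoff Q = (P−Ia)²/(P−Ia+S) = (7.746)²/(7.746+12.821) = 912583681/312815100 ≈ 2.917 in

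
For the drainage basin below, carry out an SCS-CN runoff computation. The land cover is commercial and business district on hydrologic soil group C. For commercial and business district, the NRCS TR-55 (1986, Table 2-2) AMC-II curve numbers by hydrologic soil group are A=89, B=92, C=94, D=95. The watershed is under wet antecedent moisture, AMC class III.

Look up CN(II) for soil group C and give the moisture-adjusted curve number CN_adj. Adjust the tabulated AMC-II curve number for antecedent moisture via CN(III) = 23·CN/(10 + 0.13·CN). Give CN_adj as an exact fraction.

CN_adj = 108100/1111 ≈ 97.300

NRCS table: commercial and business district, soil group C → CN(II) = 94
Adjust CN=94 to AMC III: 23·94/(10 + 0.13·94) → 2162 ÷ (1111/50) = 108100/1111 ≈ 97.300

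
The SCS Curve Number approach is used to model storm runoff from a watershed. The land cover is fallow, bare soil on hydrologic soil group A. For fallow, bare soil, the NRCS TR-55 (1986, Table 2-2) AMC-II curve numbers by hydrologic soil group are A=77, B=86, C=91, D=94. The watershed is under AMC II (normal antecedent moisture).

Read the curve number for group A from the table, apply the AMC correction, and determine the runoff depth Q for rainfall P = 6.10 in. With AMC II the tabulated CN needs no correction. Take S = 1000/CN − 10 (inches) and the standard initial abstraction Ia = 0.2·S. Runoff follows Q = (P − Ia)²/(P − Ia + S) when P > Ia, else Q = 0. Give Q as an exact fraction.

NRCS table: fallow, bare soil, soil group A → CN(II) = 77
CN(II) = 77; AMC II needs no correction.
S = 1000/77 − 10 = 230/77 in ≈ 2.987 in
Ia = 0.2S: 0.2·2.987 = 0.597 in (exactly 46/77)
Excess rainfall: 6.100 − 0.597 = 5.503 in; P > Ia so Q > 0
Q = (4237/770)²/((4237/770) + 230/77) = (17952169/592900)/(6537/770) = 17952169/5033490 in ≈ 3.567 in

Q = 17952169/5033490 in ≈ 3.567 in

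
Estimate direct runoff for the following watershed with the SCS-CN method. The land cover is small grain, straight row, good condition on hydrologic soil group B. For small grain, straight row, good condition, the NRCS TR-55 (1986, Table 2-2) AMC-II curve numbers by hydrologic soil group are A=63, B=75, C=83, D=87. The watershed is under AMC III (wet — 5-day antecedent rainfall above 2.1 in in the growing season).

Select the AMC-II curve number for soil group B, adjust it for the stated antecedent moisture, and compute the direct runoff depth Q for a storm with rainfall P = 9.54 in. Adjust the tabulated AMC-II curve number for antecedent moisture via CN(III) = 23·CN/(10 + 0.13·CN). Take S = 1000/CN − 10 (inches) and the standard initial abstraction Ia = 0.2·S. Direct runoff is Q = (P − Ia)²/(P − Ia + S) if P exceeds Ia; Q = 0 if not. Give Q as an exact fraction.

Q = 1018439569/127349850 in ≈ 7.997 in

NRCS table: small grain, straight row, good condition, soil group B → CN(II) = 75
CN(III) from CN(II)=75: (23·75)/(10 + 0.13·75) = 6900/79 ≈ 87.342
Retention S: 1000/CN − 10 with CN=87.342 → S = 100/69 ≈ 1.449 in
Ia = 0.2·(100/69) = 20/69 in ≈ 0.290 in
Excess rainfall: 9.540 − 0.290 = 9.250 in; P > Ia so Q > 0
Runoff Q = (P−Ia)²/(P−Ia+S) = (9.250)²/(9.250+1.449) = 1018439569/127349850 ≈ 7.997 in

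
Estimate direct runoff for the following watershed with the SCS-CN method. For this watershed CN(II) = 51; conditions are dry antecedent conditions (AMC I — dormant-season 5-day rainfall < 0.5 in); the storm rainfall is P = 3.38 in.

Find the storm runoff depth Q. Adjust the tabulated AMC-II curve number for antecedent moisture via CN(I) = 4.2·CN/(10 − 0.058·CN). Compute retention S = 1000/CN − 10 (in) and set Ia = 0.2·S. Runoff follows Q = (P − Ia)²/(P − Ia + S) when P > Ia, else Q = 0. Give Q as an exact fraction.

Q = 0 in ≈ 0.000 in

Dry (AMC I): CN(I) = 4.2·51/(10 − 0.058·51) = (1071/5)/(3521/500) = 15300/503 ≈ 30.417
Retention S: 1000/CN − 10 with CN=30.417 → S = 3500/153 ≈ 22.876 in
Initial abstraction Ia = S/5 = (3500/153)/5 = 700/153 ≈ 4.575 in
P = 3.380 ≤ Ia = 4.575 in: entire storm abstracted, Q = 0.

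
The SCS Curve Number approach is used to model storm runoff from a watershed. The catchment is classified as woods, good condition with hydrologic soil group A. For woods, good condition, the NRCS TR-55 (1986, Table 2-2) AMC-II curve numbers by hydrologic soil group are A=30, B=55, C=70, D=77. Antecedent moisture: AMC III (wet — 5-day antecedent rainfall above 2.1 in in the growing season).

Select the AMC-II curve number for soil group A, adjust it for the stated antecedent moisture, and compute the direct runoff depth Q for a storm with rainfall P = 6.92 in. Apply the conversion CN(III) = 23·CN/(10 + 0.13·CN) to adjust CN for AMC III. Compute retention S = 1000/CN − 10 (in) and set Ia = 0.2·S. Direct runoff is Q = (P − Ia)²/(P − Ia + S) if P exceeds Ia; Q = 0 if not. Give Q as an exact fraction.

Q = 71182969/44741325 in ≈ 1.591 in

NRCS table: woods, good condition, soil group A → CN(II) = 30
CN(III) from CN(II)=30: (23·30)/(10 + 0.13·30) = 6900/139 ≈ 49.640
S = 1000/(6900/139) − 10 = 700/69 in ≈ 10.145 in
Initial abstraction Ia = S/5 = (700/69)/5 = 140/69 ≈ 2.029 in
Since P=6.920 > Ia=2.029: effective rainfall P−Ia = 8437/1725 in
Runoff Q = (P−Ia)²/(P−Ia+S) = (4.891)²/(4.891+10.145) = 71182969/44741325 ≈ 1.591 in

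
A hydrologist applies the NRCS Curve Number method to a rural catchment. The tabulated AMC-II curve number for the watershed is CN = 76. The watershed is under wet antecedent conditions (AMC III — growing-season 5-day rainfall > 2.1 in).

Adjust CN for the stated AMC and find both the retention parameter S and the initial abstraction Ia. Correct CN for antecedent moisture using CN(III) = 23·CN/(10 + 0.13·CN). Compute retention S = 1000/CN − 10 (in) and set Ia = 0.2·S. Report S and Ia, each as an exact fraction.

Adjust CN=76 to AMC III: 23·76/(10 + 0.13·76) → 1748 ÷ (497/25) = 43700/497 ≈ 87.928
Max retention: S = 1000/(43700/497) − 10 = 600/437 in (≈ 1.373 in)
Ia = 0.2S: 0.2·1.373 = 0.275 in (exactly 120/437)

S = 600/437 in ≈ 1.373 in; Ia = 120/437 in ≈ 0.275 in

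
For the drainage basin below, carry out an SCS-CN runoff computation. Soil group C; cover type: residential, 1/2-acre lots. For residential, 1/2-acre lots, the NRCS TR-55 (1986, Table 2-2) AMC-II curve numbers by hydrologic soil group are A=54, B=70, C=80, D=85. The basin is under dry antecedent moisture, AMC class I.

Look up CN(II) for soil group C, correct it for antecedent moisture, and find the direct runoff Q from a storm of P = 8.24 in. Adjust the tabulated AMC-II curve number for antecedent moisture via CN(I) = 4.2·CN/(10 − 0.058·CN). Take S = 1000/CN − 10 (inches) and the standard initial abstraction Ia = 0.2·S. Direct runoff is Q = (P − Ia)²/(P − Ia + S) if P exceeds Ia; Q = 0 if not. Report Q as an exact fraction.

NRCS table: residential, 1/2-acre lots, soil group C → CN(II) = 80
Dry (AMC I): CN(I) = 4.2·80/(10 − 0.058·80) = 336/(134/25) = 4200/67 ≈ 62.687
Max retention: S = 1000/(4200/67) − 10 = 125/21 in (≈ 5.952 in)
Initial abstraction Ia = S/5 = (125/21)/5 = 25/21 ≈ 1.190 in
Excess rainfall: 8.240 − 1.190 = 7.050 in; P > Ia so Q > 0
Q: (3701/525)² ÷ (6826/525) = 13697401/3583650 in (≈ 3.822 in)

Q = 13697401/3583650 in ≈ 3.822 in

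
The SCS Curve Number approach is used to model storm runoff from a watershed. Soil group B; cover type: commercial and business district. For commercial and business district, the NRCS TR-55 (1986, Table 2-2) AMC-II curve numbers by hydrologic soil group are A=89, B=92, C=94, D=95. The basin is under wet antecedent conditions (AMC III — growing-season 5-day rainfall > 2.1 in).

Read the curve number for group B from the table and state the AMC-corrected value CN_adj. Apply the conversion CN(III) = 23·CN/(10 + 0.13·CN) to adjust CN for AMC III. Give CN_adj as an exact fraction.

CN_adj = 52900/549 ≈ 96.357

NRCS table: commercial and business district, soil group B → CN(II) = 92
Adjust CN=92 to AMC III: 23·92/(10 + 0.13·92) → 2116 ÷ (549/25) = 52900/549 ≈ 96.357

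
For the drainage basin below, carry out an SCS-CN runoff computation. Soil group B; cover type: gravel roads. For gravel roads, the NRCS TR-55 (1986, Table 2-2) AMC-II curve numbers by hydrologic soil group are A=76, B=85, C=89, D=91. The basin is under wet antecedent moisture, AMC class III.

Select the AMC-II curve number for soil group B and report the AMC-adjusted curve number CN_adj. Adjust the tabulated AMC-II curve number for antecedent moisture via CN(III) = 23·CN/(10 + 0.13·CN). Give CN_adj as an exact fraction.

NRCS table: gravel roads, soil group B → CN(II) = 85
Wet (AMC III): CN(III) = 23·85/(10 + 0.13·85) = 1955/(421/20) = 39100/421 ≈ 92.874

CN_adj = 39100/421 ≈ 92.874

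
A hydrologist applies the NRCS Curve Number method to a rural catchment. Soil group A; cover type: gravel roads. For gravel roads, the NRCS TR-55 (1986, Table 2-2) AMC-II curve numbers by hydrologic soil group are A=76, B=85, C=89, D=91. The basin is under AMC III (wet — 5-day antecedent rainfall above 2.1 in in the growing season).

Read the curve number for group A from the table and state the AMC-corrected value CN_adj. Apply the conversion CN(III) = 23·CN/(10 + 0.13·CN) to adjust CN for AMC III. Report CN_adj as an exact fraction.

CN_adj = 43700/497 ≈ 87.928

NRCS table: gravel roads, soil group A → CN(II) = 76
Wet (AMC III): CN(III) = 23·76/(10 + 0.13·76) = 1748/(497/25) = 43700/497 ≈ 87.928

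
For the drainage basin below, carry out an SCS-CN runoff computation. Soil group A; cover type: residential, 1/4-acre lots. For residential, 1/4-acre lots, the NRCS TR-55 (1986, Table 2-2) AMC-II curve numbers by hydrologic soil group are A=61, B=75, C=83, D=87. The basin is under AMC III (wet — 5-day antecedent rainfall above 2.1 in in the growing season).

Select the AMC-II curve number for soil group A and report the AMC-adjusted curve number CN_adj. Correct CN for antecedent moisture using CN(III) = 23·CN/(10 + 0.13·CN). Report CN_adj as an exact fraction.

CN_adj = 140300/1793 ≈ 78.249

NRCS table: residential, 1/4-acre lots, soil group A → CN(II) = 61
CN(III) from CN(II)=61: (23·61)/(10 + 0.13·61) = 140300/1793 ≈ 78.249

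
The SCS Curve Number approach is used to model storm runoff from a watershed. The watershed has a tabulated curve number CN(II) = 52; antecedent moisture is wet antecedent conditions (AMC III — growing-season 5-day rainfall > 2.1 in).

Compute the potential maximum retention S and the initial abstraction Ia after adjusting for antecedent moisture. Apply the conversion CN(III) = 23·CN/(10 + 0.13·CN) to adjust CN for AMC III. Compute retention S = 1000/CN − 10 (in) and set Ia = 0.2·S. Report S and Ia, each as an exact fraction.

S = 1200/299 in ≈ 4.013 in; Ia = 240/299 in ≈ 0.803 in

CN(III) from CN(II)=52: (23·52)/(10 + 0.13·52) = 29900/419 ≈ 71.360
Max retention: S = 1000/(29900/419) − 10 = 1200/299 in (≈ 4.013 in)
Ia = 0.2·(1200/299) = 240/299 in ≈ 0.803 in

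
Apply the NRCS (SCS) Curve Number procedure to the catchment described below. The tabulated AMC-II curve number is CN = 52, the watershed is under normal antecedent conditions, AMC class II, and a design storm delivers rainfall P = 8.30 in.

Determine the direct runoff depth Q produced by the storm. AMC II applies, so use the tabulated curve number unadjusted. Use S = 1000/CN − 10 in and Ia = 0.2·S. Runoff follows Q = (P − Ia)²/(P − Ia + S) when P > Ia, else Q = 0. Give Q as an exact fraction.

AMC II — tabulated CN = 52 applies directly.
Max retention: S = 1000/52 − 10 = 120/13 in (≈ 9.231 in)
Ia = 0.2S: 0.2·9.231 = 1.846 in (exactly 24/13)
Excess rainfall: 8.300 − 1.846 = 6.454 in; P > Ia so Q > 0
Q: (839/130)² ÷ (2039/130) = 703921/265070 in (≈ 2.656 in)

Q = 703921/265070 in ≈ 2.656 in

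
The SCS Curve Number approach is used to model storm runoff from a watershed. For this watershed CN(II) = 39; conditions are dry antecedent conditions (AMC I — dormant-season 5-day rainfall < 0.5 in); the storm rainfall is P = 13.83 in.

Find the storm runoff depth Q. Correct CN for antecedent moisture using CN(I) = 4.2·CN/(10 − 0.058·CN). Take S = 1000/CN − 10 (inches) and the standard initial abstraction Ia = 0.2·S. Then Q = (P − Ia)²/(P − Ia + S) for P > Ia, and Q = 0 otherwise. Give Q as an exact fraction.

Dry (AMC I): CN(I) = 4.2·39/(10 − 0.058·39) = (819/5)/(3869/500) = 81900/3869 ≈ 21.168
Max retention: S = 1000/(81900/3869) − 10 = 30500/819 in (≈ 37.241 in)
Initial abstraction Ia = S/5 = (30500/819)/5 = 6100/819 ≈ 7.448 in
Since P=13.830 > Ia=7.448: effective rainfall P−Ia = 522677/81900 in
Q = (522677/81900)²/((522677/81900) + 30500/819) = (273191246329/6707610000)/(3572677/81900) = 273191246329/292602246300 in ≈ 0.934 in

Q = 273191246329/292602246300 in ≈ 0.934 in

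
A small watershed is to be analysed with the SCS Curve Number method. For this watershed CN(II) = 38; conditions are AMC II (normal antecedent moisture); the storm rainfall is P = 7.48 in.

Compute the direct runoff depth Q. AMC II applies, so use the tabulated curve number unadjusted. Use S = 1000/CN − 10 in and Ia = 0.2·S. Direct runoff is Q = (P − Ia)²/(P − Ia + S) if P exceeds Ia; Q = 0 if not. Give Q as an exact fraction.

CN(II) = 38; AMC II needs no correction.
S = 1000/38 − 10 = 310/19 in ≈ 16.316 in
Ia = 0.2S: 0.2·16.316 = 3.263 in (exactly 62/19)
P − Ia = 7.480 − 3.263 = 2003/475 ≈ 4.217 in (> 0, runoff occurs)
Runoff Q = (P−Ia)²/(P−Ia+S) = (4.217)²/(4.217+16.316) = 4012009/4632675 ≈ 0.866 in

Q = 4012009/4632675 in ≈ 0.866 in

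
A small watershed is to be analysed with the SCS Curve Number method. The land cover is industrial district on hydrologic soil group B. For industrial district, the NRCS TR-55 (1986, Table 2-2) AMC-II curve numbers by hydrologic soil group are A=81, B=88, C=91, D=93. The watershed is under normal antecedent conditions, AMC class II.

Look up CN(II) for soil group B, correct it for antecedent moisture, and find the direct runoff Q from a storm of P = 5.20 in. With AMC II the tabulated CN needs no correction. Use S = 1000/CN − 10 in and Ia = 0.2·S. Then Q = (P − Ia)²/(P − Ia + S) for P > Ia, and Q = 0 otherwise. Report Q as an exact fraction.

Q = 73441/19030 in ≈ 3.859 in

NRCS table: industrial district, soil group B → CN(II) = 88
Average conditions: CN = 88 (no AMC adjustment).
Retention S: 1000/CN − 10 with CN=88.000 → S = 15/11 ≈ 1.364 in
Ia = 0.2·(15/11) = 3/11 in ≈ 0.273 in
Excess rainfall: 5.200 − 0.273 = 4.927 in; P > Ia so Q > 0
Runoff Q = (P−Ia)²/(P−Ia+S) = (4.927)²/(4.927+1.364) = 73441/19030 ≈ 3.859 in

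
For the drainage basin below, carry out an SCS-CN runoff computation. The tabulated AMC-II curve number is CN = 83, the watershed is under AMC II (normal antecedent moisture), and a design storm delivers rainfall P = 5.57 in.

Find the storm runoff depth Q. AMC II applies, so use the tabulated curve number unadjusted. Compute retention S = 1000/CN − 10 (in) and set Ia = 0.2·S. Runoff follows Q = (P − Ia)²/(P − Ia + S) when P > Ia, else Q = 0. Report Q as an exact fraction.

Q = 1834494561/496597300 in ≈ 3.694 in

CN(II) = 83; AMC II needs no correction.
S = 1000/83 − 10 = 170/83 in ≈ 2.048 in
Ia = 0.2·(170/83) = 34/83 in ≈ 0.410 in
P − Ia = 5.570 − 0.410 = 42831/8300 ≈ 5.160 in (> 0, runoff occurs)
Runoff Q = (P−Ia)²/(P−Ia+S) = (5.160)²/(5.160+2.048) = 1834494561/496597300 ≈ 3.694 in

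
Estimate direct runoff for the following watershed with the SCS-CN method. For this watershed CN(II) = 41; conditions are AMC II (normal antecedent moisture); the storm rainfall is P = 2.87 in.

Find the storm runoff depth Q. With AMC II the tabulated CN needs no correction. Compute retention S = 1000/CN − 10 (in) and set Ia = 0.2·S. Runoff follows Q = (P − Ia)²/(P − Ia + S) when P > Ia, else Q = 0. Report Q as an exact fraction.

CN(II) = 41; AMC II needs no correction.
Retention S: 1000/CN − 10 with CN=41.000 → S = 590/41 ≈ 14.390 in
Initial abstraction Ia = S/5 = (590/41)/5 = 118/41 ≈ 2.878 in
P = 2.870 ≤ Ia = 2.878 in: entire storm abstracted, Q = 0.

Q = 0 in ≈ 0.000 in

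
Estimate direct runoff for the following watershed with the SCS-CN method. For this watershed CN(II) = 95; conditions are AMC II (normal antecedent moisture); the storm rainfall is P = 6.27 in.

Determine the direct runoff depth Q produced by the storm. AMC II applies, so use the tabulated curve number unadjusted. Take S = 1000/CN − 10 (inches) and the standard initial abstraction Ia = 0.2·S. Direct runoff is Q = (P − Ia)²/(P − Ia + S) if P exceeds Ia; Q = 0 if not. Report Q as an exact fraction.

Q = 137194369/24154700 in ≈ 5.680 in

CN(II) = 95; AMC II needs no correction.
Max retention: S = 1000/95 − 10 = 10/19 in (≈ 0.526 in)
Ia = 0.2·(10/19) = 2/19 in ≈ 0.105 in
Excess rainfall: 6.270 − 0.105 = 6.165 in; P > Ia so Q > 0
Q = (11713/1900)²/((11713/1900) + 10/19) = (137194369/3610000)/(12713/1900) = 137194369/24154700 in ≈ 5.680 in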